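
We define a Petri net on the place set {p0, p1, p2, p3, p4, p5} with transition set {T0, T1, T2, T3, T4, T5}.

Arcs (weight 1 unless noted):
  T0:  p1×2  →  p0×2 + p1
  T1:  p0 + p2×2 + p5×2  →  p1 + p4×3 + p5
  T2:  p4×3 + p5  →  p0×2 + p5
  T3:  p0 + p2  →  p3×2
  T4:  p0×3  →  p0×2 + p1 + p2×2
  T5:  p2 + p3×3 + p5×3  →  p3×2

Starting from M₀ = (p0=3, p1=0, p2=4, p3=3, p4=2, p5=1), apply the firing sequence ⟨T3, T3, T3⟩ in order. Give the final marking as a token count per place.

(p0=0, p1=0, p2=1, p3=9, p4=2, p5=1)

step 1: fire T3:  (p0=3, p1=0, p2=4, p3=3, p4=2, p5=1) → (p0=2, p1=0, p2=3, p3=5, p4=2, p5=1)
step 2: fire T3:  (p0=2, p1=0, p2=3, p3=5, p4=2, p5=1) → (p0=1, p1=0, p2=2, p3=7, p4=2, p5=1)
step 3: fire T3:  (p0=1, p1=0, p2=2, p3=7, p4=2, p5=1) → (p0=0, p1=0, p2=1, p3=9, p4=2, p5=1)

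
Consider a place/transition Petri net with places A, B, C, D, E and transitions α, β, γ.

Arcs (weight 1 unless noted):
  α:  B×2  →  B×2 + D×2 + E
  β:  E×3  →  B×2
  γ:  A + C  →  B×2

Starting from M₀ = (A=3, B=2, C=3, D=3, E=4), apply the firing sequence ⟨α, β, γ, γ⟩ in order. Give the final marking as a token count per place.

(A=1, B=8, C=1, D=5, E=2)

step 1: fire α:  (A=3, B=2, C=3, D=3, E=4) → (A=3, B=2, C=3, D=5, E=5)
step 2: fire β:  (A=3, B=2, C=3, D=5, E=5) → (A=3, B=4, C=3, D=5, E=2)
step 3: fire γ:  (A=3, B=4, C=3, D=5, E=2) → (A=2, B=6, C=2, D=5, E=2)
step 4: fire γ:  (A=2, B=6, C=2, D=5, E=2) → (A=1, B=8, C=1, D=5, E=2)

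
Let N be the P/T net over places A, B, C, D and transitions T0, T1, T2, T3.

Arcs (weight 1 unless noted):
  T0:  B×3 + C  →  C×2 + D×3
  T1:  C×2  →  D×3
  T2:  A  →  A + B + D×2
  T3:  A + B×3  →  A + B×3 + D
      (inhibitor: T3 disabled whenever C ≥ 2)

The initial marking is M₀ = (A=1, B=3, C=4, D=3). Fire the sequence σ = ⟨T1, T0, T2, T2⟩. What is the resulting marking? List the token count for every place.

step 1: fire T1:  (A=1, B=3, C=4, D=3) → (A=1, B=3, C=2, D=6)
step 2: fire T0:  (A=1, B=3, C=2, D=6) → (A=1, B=0, C=3, D=9)
step 3: fire T2:  (A=1, B=0, C=3, D=9) → (A=1, B=1, C=3, D=11)
step 4: fire T2:  (A=1, B=1, C=3, D=11) → (A=1, B=2, C=3, D=13)

(A=1, B=2, C=3, D=13)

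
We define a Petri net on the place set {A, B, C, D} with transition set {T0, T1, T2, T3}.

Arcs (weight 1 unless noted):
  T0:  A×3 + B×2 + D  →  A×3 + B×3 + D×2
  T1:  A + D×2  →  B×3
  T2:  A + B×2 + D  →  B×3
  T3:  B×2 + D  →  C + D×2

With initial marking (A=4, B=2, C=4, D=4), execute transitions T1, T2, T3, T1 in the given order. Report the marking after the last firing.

step 1: fire T1:  (A=4, B=2, C=4, D=4) → (A=3, B=5, C=4, D=2)
step 2: fire T2:  (A=3, B=5, C=4, D=2) → (A=2, B=6, C=4, D=1)
step 3: fire T3:  (A=2, B=6, C=4, D=1) → (A=2, B=4, C=5, D=2)
step 4: fire T1:  (A=2, B=4, C=5, D=2) → (A=1, B=7, C=5, D=0)

(A=1, B=7, C=5, D=0)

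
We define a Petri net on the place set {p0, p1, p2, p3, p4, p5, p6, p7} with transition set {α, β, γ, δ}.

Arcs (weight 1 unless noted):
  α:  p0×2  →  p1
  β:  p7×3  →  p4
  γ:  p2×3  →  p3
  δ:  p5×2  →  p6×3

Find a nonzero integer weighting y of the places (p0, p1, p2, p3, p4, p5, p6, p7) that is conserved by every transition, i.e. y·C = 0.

Incidence matrix C (rows=places, cols=transitions):
        α    β    γ    δ
   p0  -2    0    0    0
   p1   1    0    0    0
   p2   0    0   -3    0
   p3   0    0    1    0
   p4   0    1    0    0
   p5   0    0    0   -2
   p6   0    0    0    3
   p7   0   -3    0    0

Candidate y = [1, 2, 0, 0, 0, 0, 0, 0]; check y·C column-wise:
  col α: 1·-2 + 2·1 = 0
  col β: 1·0 + 2·0 + 0·1 + 0·-3 = 0
  col γ: 1·0 + 2·0 + 0·-3 + 0·1 = 0
  col δ: 1·0 + 2·0 + 0·-2 + 0·3 = 0

y = (p0:1, p1:2, p2:0, p3:0, p4:0, p5:0, p6:0, p7:0)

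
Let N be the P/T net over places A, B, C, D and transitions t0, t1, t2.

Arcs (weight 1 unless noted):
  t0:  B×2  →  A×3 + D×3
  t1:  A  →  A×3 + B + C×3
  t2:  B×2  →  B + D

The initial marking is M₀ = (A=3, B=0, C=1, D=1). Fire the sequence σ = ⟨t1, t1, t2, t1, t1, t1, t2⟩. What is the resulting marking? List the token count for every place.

(A=13, B=3, C=16, D=3)

step 1: fire t1:  (A=3, B=0, C=1, D=1) → (A=5, B=1, C=4, D=1)
step 2: fire t1:  (A=5, B=1, C=4, D=1) → (A=7, B=2, C=7, D=1)
step 3: fire t2:  (A=7, B=2, C=7, D=1) → (A=7, B=1, C=7, D=2)
step 4: fire t1:  (A=7, B=1, C=7, D=2) → (A=9, B=2, C=10, D=2)
step 5: fire t1:  (A=9, B=2, C=10, D=2) → (A=11, B=3, C=13, D=2)
step 6: fire t1:  (A=11, B=3, C=13, D=2) → (A=13, B=4, C=16, D=2)
step 7: fire t2:  (A=13, B=4, C=16, D=2) → (A=13, B=3, C=16, D=3)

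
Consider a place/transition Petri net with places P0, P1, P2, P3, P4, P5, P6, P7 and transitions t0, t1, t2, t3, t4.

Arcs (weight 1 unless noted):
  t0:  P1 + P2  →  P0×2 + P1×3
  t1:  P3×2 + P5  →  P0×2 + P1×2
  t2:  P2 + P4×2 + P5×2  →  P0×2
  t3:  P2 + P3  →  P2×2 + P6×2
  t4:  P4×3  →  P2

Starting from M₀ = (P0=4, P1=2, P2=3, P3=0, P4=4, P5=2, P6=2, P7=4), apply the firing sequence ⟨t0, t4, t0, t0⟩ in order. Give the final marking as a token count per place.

step 1: fire t0:  (P0=4, P1=2, P2=3, P3=0, P4=4, P5=2, P6=2, P7=4) → (P0=6, P1=4, P2=2, P3=0, P4=4, P5=2, P6=2, P7=4)
step 2: fire t4:  (P0=6, P1=4, P2=2, P3=0, P4=4, P5=2, P6=2, P7=4) → (P0=6, P1=4, P2=3, P3=0, P4=1, P5=2, P6=2, P7=4)
step 3: fire t0:  (P0=6, P1=4, P2=3, P3=0, P4=1, P5=2, P6=2, P7=4) → (P0=8, P1=6, P2=2, P3=0, P4=1, P5=2, P6=2, P7=4)
step 4: fire t0:  (P0=8, P1=6, P2=2, P3=0, P4=1, P5=2, P6=2, P7=4) → (P0=10, P1=8, P2=1, P3=0, P4=1, P5=2, P6=2, P7=4)

(P0=10, P1=8, P2=1, P3=0, P4=1, P5=2, P6=2, P7=4)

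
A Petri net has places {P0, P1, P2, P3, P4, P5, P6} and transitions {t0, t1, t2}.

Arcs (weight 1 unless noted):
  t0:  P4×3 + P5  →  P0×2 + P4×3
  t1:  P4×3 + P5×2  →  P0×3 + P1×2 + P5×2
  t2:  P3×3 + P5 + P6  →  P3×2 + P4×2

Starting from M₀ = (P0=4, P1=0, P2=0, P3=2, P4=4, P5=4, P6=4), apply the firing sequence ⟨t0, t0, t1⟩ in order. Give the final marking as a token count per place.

(P0=11, P1=2, P2=0, P3=2, P4=1, P5=2, P6=4)

step 1: fire t0:  (P0=4, P1=0, P2=0, P3=2, P4=4, P5=4, P6=4) → (P0=6, P1=0, P2=0, P3=2, P4=4, P5=3, P6=4)
step 2: fire t0:  (P0=6, P1=0, P2=0, P3=2, P4=4, P5=3, P6=4) → (P0=8, P1=0, P2=0, P3=2, P4=4, P5=2, P6=4)
step 3: fire t1:  (P0=8, P1=0, P2=0, P3=2, P4=4, P5=2, P6=4) → (P0=11, P1=2, P2=0, P3=2, P4=1, P5=2, P6=4)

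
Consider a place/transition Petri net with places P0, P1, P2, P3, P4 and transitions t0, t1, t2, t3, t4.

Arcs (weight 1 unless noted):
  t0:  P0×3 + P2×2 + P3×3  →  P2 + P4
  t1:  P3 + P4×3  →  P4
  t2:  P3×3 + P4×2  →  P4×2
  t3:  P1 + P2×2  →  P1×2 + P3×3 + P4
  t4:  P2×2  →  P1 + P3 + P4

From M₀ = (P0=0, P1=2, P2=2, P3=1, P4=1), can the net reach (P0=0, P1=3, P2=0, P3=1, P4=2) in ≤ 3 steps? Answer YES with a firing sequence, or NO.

YES — reachable via ⟨t3, t2⟩ (2 firings)

step 1: fire t3:  (P0=0, P1=2, P2=2, P3=1, P4=1) → (P0=0, P1=3, P2=0, P3=4, P4=2)
step 2: fire t2:  (P0=0, P1=3, P2=0, P3=4, P4=2) → (P0=0, P1=3, P2=0, P3=1, P4=2)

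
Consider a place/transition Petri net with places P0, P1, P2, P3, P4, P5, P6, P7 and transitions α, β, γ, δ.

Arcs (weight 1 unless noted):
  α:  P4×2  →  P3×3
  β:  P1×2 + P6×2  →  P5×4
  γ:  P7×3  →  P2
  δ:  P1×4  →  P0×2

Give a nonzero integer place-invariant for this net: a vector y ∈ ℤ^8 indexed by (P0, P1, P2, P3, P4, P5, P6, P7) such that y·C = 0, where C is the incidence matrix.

Incidence matrix C (rows=places, cols=transitions):
        α    β    γ    δ
   P0   0    0    0    2
   P1   0   -2    0   -4
   P2   0    0    1    0
   P3   3    0    0    0
   P4  -2    0    0    0
   P5   0    4    0    0
   P6   0   -2    0    0
   P7   0    0   -3    0

Candidate y = [0, 0, 0, 2, 3, 0, 0, 0]; check y·C column-wise:
  col α: 2·3 + 3·-2 = 0
  col β: 0·-2 + 2·0 + 3·0 + 0·4 + 0·-2 = 0
  col γ: 0·1 + 2·0 + 3·0 + 0·-3 = 0
  col δ: 0·2 + 0·-4 + 2·0 + 3·0 = 0

y = (P0:0, P1:0, P2:0, P3:2, P4:3, P5:0, P6:0, P7:0)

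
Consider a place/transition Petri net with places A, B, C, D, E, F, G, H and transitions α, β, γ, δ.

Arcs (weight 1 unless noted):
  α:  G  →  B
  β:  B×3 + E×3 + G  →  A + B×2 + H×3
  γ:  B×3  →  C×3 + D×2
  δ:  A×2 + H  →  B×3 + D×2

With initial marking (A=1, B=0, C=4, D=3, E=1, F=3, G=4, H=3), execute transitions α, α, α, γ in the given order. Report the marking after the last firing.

step 1: fire α:  (A=1, B=0, C=4, D=3, E=1, F=3, G=4, H=3) → (A=1, B=1, C=4, D=3, E=1, F=3, G=3, H=3)
step 2: fire α:  (A=1, B=1, C=4, D=3, E=1, F=3, G=3, H=3) → (A=1, B=2, C=4, D=3, E=1, F=3, G=2, H=3)
step 3: fire α:  (A=1, B=2, C=4, D=3, E=1, F=3, G=2, H=3) → (A=1, B=3, C=4, D=3, E=1, F=3, G=1, H=3)
step 4: fire γ:  (A=1, B=3, C=4, D=3, E=1, F=3, G=1, H=3) → (A=1, B=0, C=7, D=5, E=1, F=3, G=1, H=3)

(A=1, B=0, C=7, D=5, E=1, F=3, G=1, H=3)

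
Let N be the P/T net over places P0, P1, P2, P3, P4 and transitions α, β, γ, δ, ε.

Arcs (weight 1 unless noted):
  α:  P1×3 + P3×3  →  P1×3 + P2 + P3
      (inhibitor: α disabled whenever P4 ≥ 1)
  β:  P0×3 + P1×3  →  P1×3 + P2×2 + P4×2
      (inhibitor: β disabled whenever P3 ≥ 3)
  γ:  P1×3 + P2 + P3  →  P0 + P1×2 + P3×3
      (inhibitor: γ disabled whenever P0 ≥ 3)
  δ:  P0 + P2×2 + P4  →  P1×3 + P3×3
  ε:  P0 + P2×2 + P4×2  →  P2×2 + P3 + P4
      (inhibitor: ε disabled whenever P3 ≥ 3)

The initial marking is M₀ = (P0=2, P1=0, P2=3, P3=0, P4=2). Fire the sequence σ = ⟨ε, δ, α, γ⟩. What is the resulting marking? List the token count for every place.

step 1: fire ε:  (P0=2, P1=0, P2=3, P3=0, P4=2) → (P0=1, P1=0, P2=3, P3=1, P4=1)
step 2: fire δ:  (P0=1, P1=0, P2=3, P3=1, P4=1) → (P0=0, P1=3, P2=1, P3=4, P4=0)
step 3: fire α:  (P0=0, P1=3, P2=1, P3=4, P4=0) → (P0=0, P1=3, P2=2, P3=2, P4=0)
step 4: fire γ:  (P0=0, P1=3, P2=2, P3=2, P4=0) → (P0=1, P1=2, P2=1, P3=4, P4=0)

(P0=1, P1=2, P2=1, P3=4, P4=0)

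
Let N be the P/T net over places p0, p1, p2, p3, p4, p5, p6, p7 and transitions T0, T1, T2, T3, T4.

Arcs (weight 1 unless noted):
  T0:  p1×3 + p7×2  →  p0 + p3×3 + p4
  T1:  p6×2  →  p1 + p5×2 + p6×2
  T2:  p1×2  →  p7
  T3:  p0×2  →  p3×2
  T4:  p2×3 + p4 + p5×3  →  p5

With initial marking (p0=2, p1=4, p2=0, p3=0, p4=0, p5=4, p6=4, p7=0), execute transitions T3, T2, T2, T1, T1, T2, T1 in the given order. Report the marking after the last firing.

step 1: fire T3:  (p0=2, p1=4, p2=0, p3=0, p4=0, p5=4, p6=4, p7=0) → (p0=0, p1=4, p2=0, p3=2, p4=0, p5=4, p6=4, p7=0)
step 2: fire T2:  (p0=0, p1=4, p2=0, p3=2, p4=0, p5=4, p6=4, p7=0) → (p0=0, p1=2, p2=0, p3=2, p4=0, p5=4, p6=4, p7=1)
step 3: fire T2:  (p0=0, p1=2, p2=0, p3=2, p4=0, p5=4, p6=4, p7=1) → (p0=0, p1=0, p2=0, p3=2, p4=0, p5=4, p6=4, p7=2)
step 4: fire T1:  (p0=0, p1=0, p2=0, p3=2, p4=0, p5=4, p6=4, p7=2) → (p0=0, p1=1, p2=0, p3=2, p4=0, p5=6, p6=4, p7=2)
step 5: fire T1:  (p0=0, p1=1, p2=0, p3=2, p4=0, p5=6, p6=4, p7=2) → (p0=0, p1=2, p2=0, p3=2, p4=0, p5=8, p6=4, p7=2)
step 6: fire T2:  (p0=0, p1=2, p2=0, p3=2, p4=0, p5=8, p6=4, p7=2) → (p0=0, p1=0, p2=0, p3=2, p4=0, p5=8, p6=4, p7=3)
step 7: fire T1:  (p0=0, p1=0, p2=0, p3=2, p4=0, p5=8, p6=4, p7=3) → (p0=0, p1=1, p2=0, p3=2, p4=0, p5=10, p6=4, p7=3)

(p0=0, p1=1, p2=0, p3=2, p4=0, p5=10, p6=4, p7=3)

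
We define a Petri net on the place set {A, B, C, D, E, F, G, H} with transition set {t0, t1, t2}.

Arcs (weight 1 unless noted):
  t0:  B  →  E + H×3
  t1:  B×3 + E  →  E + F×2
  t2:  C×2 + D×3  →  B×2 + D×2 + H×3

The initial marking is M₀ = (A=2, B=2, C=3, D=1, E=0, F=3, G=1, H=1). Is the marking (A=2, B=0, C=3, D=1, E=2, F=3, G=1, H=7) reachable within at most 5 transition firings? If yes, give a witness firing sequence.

YES — reachable via ⟨t0, t0⟩ (2 firings)

step 1: fire t0:  (A=2, B=2, C=3, D=1, E=0, F=3, G=1, H=1) → (A=2, B=1, C=3, D=1, E=1, F=3, G=1, H=4)
step 2: fire t0:  (A=2, B=1, C=3, D=1, E=1, F=3, G=1, H=4) → (A=2, B=0, C=3, D=1, E=2, F=3, G=1, H=7)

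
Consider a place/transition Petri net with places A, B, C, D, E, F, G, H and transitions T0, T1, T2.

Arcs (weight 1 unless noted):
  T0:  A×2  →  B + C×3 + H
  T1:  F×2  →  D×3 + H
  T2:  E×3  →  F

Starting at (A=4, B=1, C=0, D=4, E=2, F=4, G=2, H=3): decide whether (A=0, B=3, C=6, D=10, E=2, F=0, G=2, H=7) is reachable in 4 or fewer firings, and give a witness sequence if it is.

YES — reachable via ⟨T0, T0, T1, T1⟩ (4 firings)

step 1: fire T0:  (A=4, B=1, C=0, D=4, E=2, F=4, G=2, H=3) → (A=2, B=2, C=3, D=4, E=2, F=4, G=2, H=4)
step 2: fire T0:  (A=2, B=2, C=3, D=4, E=2, F=4, G=2, H=4) → (A=0, B=3, C=6, D=4, E=2, F=4, G=2, H=5)
step 3: fire T1:  (A=0, B=3, C=6, D=4, E=2, F=4, G=2, H=5) → (A=0, B=3, C=6, D=7, E=2, F=2, G=2, H=6)
step 4: fire T1:  (A=0, B=3, C=6, D=7, E=2, F=2, G=2, H=6) → (A=0, B=3, C=6, D=10, E=2, F=0, G=2, H=7)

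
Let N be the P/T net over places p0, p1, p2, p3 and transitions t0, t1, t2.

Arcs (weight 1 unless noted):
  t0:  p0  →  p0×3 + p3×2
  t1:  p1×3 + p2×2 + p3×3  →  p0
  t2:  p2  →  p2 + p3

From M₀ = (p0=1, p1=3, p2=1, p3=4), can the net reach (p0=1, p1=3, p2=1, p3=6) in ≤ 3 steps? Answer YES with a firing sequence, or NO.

step 1: fire t2:  (p0=1, p1=3, p2=1, p3=4) → (p0=1, p1=3, p2=1, p3=5)
step 2: fire t2:  (p0=1, p1=3, p2=1, p3=5) → (p0=1, p1=3, p2=1, p3=6)

YES — reachable via ⟨t2, t2⟩ (2 firings)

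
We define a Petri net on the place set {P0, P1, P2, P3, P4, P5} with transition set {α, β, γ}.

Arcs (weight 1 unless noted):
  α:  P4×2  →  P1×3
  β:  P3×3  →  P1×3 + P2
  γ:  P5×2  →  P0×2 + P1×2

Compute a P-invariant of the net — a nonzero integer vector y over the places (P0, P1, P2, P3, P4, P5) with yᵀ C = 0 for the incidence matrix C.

y = (P0:0, P1:0, P2:3, P3:1, P4:0, P5:0)

Incidence matrix C (rows=places, cols=transitions):
        α    β    γ
   P0   0    0    2
   P1   3    3    2
   P2   0    1    0
   P3   0   -3    0
   P4  -2    0    0
   P5   0    0   -2

Candidate y = [0, 0, 3, 1, 0, 0]; check y·C column-wise:
  col α: 0·3 + 3·0 + 1·0 + 0·-2 = 0
  col β: 0·3 + 3·1 + 1·-3 = 0
  col γ: 0·2 + 0·2 + 3·0 + 1·0 + 0·-2 = 0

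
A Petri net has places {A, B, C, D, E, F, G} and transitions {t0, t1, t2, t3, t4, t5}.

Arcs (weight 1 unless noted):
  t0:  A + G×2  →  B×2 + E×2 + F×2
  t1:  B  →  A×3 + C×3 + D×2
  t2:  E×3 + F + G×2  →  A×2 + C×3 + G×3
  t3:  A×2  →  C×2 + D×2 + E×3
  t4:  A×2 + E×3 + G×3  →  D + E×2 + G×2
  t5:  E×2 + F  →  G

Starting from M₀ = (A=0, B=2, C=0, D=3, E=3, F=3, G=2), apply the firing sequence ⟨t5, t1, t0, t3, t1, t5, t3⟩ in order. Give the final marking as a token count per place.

(A=1, B=2, C=10, D=11, E=7, F=3, G=2)

step 1: fire t5:  (A=0, B=2, C=0, D=3, E=3, F=3, G=2) → (A=0, B=2, C=0, D=3, E=1, F=2, G=3)
step 2: fire t1:  (A=0, B=2, C=0, D=3, E=1, F=2, G=3) → (A=3, B=1, C=3, D=5, E=1, F=2, G=3)
step 3: fire t0:  (A=3, B=1, C=3, D=5, E=1, F=2, G=3) → (A=2, B=3, C=3, D=5, E=3, F=4, G=1)
step 4: fire t3:  (A=2, B=3, C=3, D=5, E=3, F=4, G=1) → (A=0, B=3, C=5, D=7, E=6, F=4, G=1)
step 5: fire t1:  (A=0, B=3, C=5, D=7, E=6, F=4, G=1) → (A=3, B=2, C=8, D=9, E=6, F=4, G=1)
step 6: fire t5:  (A=3, B=2, C=8, D=9, E=6, F=4, G=1) → (A=3, B=2, C=8, D=9, E=4, F=3, G=2)
step 7: fire t3:  (A=3, B=2, C=8, D=9, E=4, F=3, G=2) → (A=1, B=2, C=10, D=11, E=7, F=3, G=2)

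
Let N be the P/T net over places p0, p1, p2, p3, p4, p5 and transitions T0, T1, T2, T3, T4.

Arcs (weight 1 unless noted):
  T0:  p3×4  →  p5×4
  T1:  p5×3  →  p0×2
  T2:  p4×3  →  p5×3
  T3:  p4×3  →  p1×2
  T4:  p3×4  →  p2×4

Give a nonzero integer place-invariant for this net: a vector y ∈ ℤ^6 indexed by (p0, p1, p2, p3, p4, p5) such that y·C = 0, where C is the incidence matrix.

y = (p0:3, p1:3, p2:2, p3:2, p4:2, p5:2)

Incidence matrix C (rows=places, cols=transitions):
       T0   T1   T2   T3   T4
   p0   0    2    0    0    0
   p1   0    0    0    2    0
   p2   0    0    0    0    4
   p3  -4    0    0    0   -4
   p4   0    0   -3   -3    0
   p5   4   -3    3    0    0

Candidate y = [3, 3, 2, 2, 2, 2]; check y·C column-wise:
  col T0: 3·0 + 3·0 + 2·0 + 2·-4 + 2·0 + 2·4 = 0
  col T1: 3·2 + 3·0 + 2·0 + 2·0 + 2·0 + 2·-3 = 0
  col T2: 3·0 + 3·0 + 2·0 + 2·0 + 2·-3 + 2·3 = 0
  col T3: 3·0 + 3·2 + 2·0 + 2·0 + 2·-3 + 2·0 = 0
  col T4: 3·0 + 3·0 + 2·4 + 2·-4 + 2·0 + 2·0 = 0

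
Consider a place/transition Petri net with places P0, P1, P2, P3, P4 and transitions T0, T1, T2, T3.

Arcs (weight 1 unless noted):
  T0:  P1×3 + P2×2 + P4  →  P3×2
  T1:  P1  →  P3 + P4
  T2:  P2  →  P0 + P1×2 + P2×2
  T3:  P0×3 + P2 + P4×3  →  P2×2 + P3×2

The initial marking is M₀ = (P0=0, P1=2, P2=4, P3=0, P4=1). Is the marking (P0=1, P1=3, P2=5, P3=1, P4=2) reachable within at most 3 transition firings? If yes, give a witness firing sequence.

step 1: fire T1:  (P0=0, P1=2, P2=4, P3=0, P4=1) → (P0=0, P1=1, P2=4, P3=1, P4=2)
step 2: fire T2:  (P0=0, P1=1, P2=4, P3=1, P4=2) → (P0=1, P1=3, P2=5, P3=1, P4=2)

YES — reachable via ⟨T1, T2⟩ (2 firings)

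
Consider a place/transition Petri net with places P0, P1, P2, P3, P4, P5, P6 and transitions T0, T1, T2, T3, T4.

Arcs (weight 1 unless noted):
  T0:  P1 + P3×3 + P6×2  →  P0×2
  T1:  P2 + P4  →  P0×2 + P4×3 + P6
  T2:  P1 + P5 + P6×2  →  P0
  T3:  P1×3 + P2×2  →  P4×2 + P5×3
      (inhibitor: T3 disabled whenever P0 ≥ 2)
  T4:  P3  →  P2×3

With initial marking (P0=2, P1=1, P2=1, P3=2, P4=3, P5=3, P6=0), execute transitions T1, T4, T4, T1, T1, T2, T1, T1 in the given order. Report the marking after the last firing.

step 1: fire T1:  (P0=2, P1=1, P2=1, P3=2, P4=3, P5=3, P6=0) → (P0=4, P1=1, P2=0, P3=2, P4=5, P5=3, P6=1)
step 2: fire T4:  (P0=4, P1=1, P2=0, P3=2, P4=5, P5=3, P6=1) → (P0=4, P1=1, P2=3, P3=1, P4=5, P5=3, P6=1)
step 3: fire T4:  (P0=4, P1=1, P2=3, P3=1, P4=5, P5=3, P6=1) → (P0=4, P1=1, P2=6, P3=0, P4=5, P5=3, P6=1)
step 4: fire T1:  (P0=4, P1=1, P2=6, P3=0, P4=5, P5=3, P6=1) → (P0=6, P1=1, P2=5, P3=0, P4=7, P5=3, P6=2)
step 5: fire T1:  (P0=6, P1=1, P2=5, P3=0, P4=7, P5=3, P6=2) → (P0=8, P1=1, P2=4, P3=0, P4=9, P5=3, P6=3)
step 6: fire T2:  (P0=8, P1=1, P2=4, P3=0, P4=9, P5=3, P6=3) → (P0=9, P1=0, P2=4, P3=0, P4=9, P5=2, P6=1)
step 7: fire T1:  (P0=9, P1=0, P2=4, P3=0, P4=9, P5=2, P6=1) → (P0=11, P1=0, P2=3, P3=0, P4=11, P5=2, P6=2)
step 8: fire T1:  (P0=11, P1=0, P2=3, P3=0, P4=11, P5=2, P6=2) → (P0=13, P1=0, P2=2, P3=0, P4=13, P5=2, P6=3)

(P0=13, P1=0, P2=2, P3=0, P4=13, P5=2, P6=3)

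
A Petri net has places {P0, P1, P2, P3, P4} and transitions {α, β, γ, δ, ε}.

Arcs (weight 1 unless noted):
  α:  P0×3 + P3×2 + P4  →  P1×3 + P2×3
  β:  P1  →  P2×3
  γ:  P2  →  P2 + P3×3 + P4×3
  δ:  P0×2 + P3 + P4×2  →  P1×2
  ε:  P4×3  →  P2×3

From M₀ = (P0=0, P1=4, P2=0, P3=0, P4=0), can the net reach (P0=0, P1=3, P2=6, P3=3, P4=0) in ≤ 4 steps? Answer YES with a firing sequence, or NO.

YES — reachable via ⟨β, γ, ε⟩ (3 firings)

step 1: fire β:  (P0=0, P1=4, P2=0, P3=0, P4=0) → (P0=0, P1=3, P2=3, P3=0, P4=0)
step 2: fire γ:  (P0=0, P1=3, P2=3, P3=0, P4=0) → (P0=0, P1=3, P2=3, P3=3, P4=3)
step 3: fire ε:  (P0=0, P1=3, P2=3, P3=3, P4=3) → (P0=0, P1=3, P2=6, P3=3, P4=0)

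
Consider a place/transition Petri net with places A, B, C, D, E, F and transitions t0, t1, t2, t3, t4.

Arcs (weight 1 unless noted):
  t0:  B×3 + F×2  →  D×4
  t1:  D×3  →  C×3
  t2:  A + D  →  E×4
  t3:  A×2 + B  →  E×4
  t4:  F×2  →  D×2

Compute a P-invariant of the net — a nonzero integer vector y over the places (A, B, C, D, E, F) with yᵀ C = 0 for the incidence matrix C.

y = (A:1, B:2, C:3, D:3, E:1, F:3)

Incidence matrix C (rows=places, cols=transitions):
       t0   t1   t2   t3   t4
    A   0    0   -1   -2    0
    B  -3    0    0   -1    0
    C   0    3    0    0    0
    D   4   -3   -1    0    2
    E   0    0    4    4    0
    F  -2    0    0    0   -2

Candidate y = [1, 2, 3, 3, 1, 3]; check y·C column-wise:
  col t0: 1·0 + 2·-3 + 3·0 + 3·4 + 1·0 + 3·-2 = 0
  col t1: 1·0 + 2·0 + 3·3 + 3·-3 + 1·0 + 3·0 = 0
  col t2: 1·-1 + 2·0 + 3·0 + 3·-1 + 1·4 + 3·0 = 0
  col t3: 1·-2 + 2·-1 + 3·0 + 3·0 + 1·4 + 3·0 = 0
  col t4: 1·0 + 2·0 + 3·0 + 3·2 + 1·0 + 3·-2 = 0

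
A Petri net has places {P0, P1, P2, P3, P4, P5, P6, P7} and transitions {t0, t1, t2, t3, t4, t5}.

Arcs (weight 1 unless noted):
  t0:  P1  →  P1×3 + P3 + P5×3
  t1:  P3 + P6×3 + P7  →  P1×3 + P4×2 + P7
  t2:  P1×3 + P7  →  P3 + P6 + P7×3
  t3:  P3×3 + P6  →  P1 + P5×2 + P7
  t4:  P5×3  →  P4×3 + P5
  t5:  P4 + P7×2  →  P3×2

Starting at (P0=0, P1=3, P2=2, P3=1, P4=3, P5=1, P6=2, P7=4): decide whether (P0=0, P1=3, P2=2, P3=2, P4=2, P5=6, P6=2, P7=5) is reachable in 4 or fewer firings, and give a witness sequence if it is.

step 1: fire t0:  (P0=0, P1=3, P2=2, P3=1, P4=3, P5=1, P6=2, P7=4) → (P0=0, P1=5, P2=2, P3=2, P4=3, P5=4, P6=2, P7=4)
step 2: fire t2:  (P0=0, P1=5, P2=2, P3=2, P4=3, P5=4, P6=2, P7=4) → (P0=0, P1=2, P2=2, P3=3, P4=3, P5=4, P6=3, P7=6)
step 3: fire t3:  (P0=0, P1=2, P2=2, P3=3, P4=3, P5=4, P6=3, P7=6) → (P0=0, P1=3, P2=2, P3=0, P4=3, P5=6, P6=2, P7=7)
step 4: fire t5:  (P0=0, P1=3, P2=2, P3=0, P4=3, P5=6, P6=2, P7=7) → (P0=0, P1=3, P2=2, P3=2, P4=2, P5=6, P6=2, P7=5)

YES — reachable via ⟨t0, t2, t3, t5⟩ (4 firings)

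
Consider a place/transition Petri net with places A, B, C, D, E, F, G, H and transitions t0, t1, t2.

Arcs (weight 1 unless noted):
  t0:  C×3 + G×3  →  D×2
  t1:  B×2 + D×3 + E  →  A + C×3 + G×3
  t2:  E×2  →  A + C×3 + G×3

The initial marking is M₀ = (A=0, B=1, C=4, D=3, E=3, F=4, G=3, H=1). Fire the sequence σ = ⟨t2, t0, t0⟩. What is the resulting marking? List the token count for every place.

(A=1, B=1, C=1, D=7, E=1, F=4, G=0, H=1)

step 1: fire t2:  (A=0, B=1, C=4, D=3, E=3, F=4, G=3, H=1) → (A=1, B=1, C=7, D=3, E=1, F=4, G=6, H=1)
step 2: fire t0:  (A=1, B=1, C=7, D=3, E=1, F=4, G=6, H=1) → (A=1, B=1, C=4, D=5, E=1, F=4, G=3, H=1)
step 3: fire t0:  (A=1, B=1, C=4, D=5, E=1, F=4, G=3, H=1) → (A=1, B=1, C=1, D=7, E=1, F=4, G=0, H=1)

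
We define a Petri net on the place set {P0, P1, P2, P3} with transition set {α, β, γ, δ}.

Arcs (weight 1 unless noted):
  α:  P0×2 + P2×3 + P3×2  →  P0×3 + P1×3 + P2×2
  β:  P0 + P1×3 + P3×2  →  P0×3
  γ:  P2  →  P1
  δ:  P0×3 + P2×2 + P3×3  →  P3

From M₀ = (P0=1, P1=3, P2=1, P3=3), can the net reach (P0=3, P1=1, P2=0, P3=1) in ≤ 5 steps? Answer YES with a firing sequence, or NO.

YES — reachable via ⟨β, γ⟩ (2 firings)

step 1: fire β:  (P0=1, P1=3, P2=1, P3=3) → (P0=3, P1=0, P2=1, P3=1)
step 2: fire γ:  (P0=3, P1=0, P2=1, P3=1) → (P0=3, P1=1, P2=0, P3=1)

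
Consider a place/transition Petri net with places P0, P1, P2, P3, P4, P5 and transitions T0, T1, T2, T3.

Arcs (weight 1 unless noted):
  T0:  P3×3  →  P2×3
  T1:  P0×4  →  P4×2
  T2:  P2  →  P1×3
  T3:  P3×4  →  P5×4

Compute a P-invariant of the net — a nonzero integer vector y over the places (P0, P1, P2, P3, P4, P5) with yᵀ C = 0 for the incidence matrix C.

Incidence matrix C (rows=places, cols=transitions):
       T0   T1   T2   T3
   P0   0   -4    0    0
   P1   0    0    3    0
   P2   3    0   -1    0
   P3  -3    0    0   -4
   P4   0    2    0    0
   P5   0    0    0    4

Candidate y = [1, 0, 0, 0, 2, 0]; check y·C column-wise:
  col T0: 1·0 + 0·3 + 0·-3 + 2·0 = 0
  col T1: 1·-4 + 2·2 = 0
  col T2: 1·0 + 0·3 + 0·-1 + 2·0 = 0
  col T3: 1·0 + 0·-4 + 2·0 + 0·4 = 0

y = (P0:1, P1:0, P2:0, P3:0, P4:2, P5:0)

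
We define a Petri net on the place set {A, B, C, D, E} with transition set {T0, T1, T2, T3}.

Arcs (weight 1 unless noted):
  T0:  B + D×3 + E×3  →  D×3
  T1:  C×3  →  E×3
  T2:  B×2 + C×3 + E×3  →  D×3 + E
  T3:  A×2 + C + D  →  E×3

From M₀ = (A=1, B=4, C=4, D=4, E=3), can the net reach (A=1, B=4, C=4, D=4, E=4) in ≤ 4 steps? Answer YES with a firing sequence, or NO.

depth 0: 1 marking
depth 1: 4 markings reached so far
depth 2: 5 markings reached so far
depth 3: 6 markings reached so far
depth 4: 6 markings reached so far
(frontier empty at depth 4; search complete)
target is not among the 6 markings reachable within 4 steps

NO — not reachable within 4 firings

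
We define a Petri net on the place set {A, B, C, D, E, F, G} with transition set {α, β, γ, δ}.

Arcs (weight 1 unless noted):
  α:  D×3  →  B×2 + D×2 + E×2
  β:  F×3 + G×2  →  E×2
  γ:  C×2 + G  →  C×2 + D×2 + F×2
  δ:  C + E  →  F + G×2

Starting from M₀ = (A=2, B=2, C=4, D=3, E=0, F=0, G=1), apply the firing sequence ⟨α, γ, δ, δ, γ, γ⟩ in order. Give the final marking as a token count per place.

(A=2, B=4, C=2, D=8, E=0, F=8, G=2)

step 1: fire α:  (A=2, B=2, C=4, D=3, E=0, F=0, G=1) → (A=2, B=4, C=4, D=2, E=2, F=0, G=1)
step 2: fire γ:  (A=2, B=4, C=4, D=2, E=2, F=0, G=1) → (A=2, B=4, C=4, D=4, E=2, F=2, G=0)
step 3: fire δ:  (A=2, B=4, C=4, D=4, E=2, F=2, G=0) → (A=2, B=4, C=3, D=4, E=1, F=3, G=2)
step 4: fire δ:  (A=2, B=4, C=3, D=4, E=1, F=3, G=2) → (A=2, B=4, C=2, D=4, E=0, F=4, G=4)
step 5: fire γ:  (A=2, B=4, C=2, D=4, E=0, F=4, G=4) → (A=2, B=4, C=2, D=6, E=0, F=6, G=3)
step 6: fire γ:  (A=2, B=4, C=2, D=6, E=0, F=6, G=3) → (A=2, B=4, C=2, D=8, E=0, F=8, G=2)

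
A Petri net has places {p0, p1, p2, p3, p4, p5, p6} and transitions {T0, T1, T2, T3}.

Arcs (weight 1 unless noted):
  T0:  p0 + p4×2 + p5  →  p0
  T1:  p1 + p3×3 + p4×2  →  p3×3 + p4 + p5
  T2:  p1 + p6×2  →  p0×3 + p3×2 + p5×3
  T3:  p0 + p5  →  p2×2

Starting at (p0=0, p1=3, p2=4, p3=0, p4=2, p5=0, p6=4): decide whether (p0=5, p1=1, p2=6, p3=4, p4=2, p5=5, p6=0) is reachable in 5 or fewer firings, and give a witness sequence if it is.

YES — reachable via ⟨T2, T2, T3⟩ (3 firings)

step 1: fire T2:  (p0=0, p1=3, p2=4, p3=0, p4=2, p5=0, p6=4) → (p0=3, p1=2, p2=4, p3=2, p4=2, p5=3, p6=2)
step 2: fire T2:  (p0=3, p1=2, p2=4, p3=2, p4=2, p5=3, p6=2) → (p0=6, p1=1, p2=4, p3=4, p4=2, p5=6, p6=0)
step 3: fire T3:  (p0=6, p1=1, p2=4, p3=4, p4=2, p5=6, p6=0) → (p0=5, p1=1, p2=6, p3=4, p4=2, p5=5, p6=0)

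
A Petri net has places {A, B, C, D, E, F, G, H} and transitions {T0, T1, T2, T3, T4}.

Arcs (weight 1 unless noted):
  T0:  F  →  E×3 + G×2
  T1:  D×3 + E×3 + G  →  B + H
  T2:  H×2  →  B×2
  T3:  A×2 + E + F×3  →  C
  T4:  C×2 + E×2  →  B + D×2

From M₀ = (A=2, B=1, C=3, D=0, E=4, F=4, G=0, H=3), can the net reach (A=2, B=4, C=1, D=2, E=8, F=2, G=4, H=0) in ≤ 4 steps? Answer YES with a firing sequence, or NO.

NO — not reachable within 4 firings

depth 0: 1 marking
depth 1: 5 markings reached so far
depth 2: 12 markings reached so far
depth 3: 19 markings reached so far
depth 4: 25 markings reached so far
target is not among the 25 markings reachable within 4 steps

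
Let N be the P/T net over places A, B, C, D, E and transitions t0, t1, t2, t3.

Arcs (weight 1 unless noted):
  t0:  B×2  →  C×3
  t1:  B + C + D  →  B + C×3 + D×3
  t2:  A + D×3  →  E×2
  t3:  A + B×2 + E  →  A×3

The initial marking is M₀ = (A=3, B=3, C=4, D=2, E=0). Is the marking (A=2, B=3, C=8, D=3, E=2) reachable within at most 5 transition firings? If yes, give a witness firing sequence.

YES — reachable via ⟨t1, t1, t2⟩ (3 firings)

step 1: fire t1:  (A=3, B=3, C=4, D=2, E=0) → (A=3, B=3, C=6, D=4, E=0)
step 2: fire t1:  (A=3, B=3, C=6, D=4, E=0) → (A=3, B=3, C=8, D=6, E=0)
step 3: fire t2:  (A=3, B=3, C=8, D=6, E=0) → (A=2, B=3, C=8, D=3, E=2)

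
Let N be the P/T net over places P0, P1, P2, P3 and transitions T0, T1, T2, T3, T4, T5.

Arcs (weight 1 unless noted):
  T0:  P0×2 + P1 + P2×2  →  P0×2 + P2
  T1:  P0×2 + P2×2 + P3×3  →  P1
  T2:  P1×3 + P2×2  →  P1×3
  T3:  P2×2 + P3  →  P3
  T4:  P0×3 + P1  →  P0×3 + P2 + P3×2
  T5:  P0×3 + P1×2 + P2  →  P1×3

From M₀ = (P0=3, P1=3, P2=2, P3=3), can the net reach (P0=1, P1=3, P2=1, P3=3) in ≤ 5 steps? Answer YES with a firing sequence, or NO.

depth 0: 1 marking
depth 1: 6 markings reached so far
depth 2: 12 markings reached so far
depth 3: 20 markings reached so far
depth 4: 26 markings reached so far
depth 5: 28 markings reached so far
target is not among the 28 markings reachable within 5 steps

NO — not reachable within 5 firings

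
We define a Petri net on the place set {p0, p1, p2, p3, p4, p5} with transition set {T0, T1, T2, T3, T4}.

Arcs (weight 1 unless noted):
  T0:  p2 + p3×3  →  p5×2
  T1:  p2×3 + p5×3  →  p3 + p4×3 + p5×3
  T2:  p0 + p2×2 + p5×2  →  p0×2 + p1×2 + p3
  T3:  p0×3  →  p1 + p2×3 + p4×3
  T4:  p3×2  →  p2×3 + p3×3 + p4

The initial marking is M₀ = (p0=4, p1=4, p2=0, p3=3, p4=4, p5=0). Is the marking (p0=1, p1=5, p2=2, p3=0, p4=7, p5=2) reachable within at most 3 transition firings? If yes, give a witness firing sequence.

step 1: fire T3:  (p0=4, p1=4, p2=0, p3=3, p4=4, p5=0) → (p0=1, p1=5, p2=3, p3=3, p4=7, p5=0)
step 2: fire T0:  (p0=1, p1=5, p2=3, p3=3, p4=7, p5=0) → (p0=1, p1=5, p2=2, p3=0, p4=7, p5=2)

YES — reachable via ⟨T3, T0⟩ (2 firings)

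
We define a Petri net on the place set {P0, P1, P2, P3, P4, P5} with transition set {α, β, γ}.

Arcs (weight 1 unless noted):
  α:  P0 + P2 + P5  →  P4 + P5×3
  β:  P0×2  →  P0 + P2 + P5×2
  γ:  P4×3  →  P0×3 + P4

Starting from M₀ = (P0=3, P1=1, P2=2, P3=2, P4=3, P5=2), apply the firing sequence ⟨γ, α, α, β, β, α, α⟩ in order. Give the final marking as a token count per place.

step 1: fire γ:  (P0=3, P1=1, P2=2, P3=2, P4=3, P5=2) → (P0=6, P1=1, P2=2, P3=2, P4=1, P5=2)
step 2: fire α:  (P0=6, P1=1, P2=2, P3=2, P4=1, P5=2) → (P0=5, P1=1, P2=1, P3=2, P4=2, P5=4)
step 3: fire α:  (P0=5, P1=1, P2=1, P3=2, P4=2, P5=4) → (P0=4, P1=1, P2=0, P3=2, P4=3, P5=6)
step 4: fire β:  (P0=4, P1=1, P2=0, P3=2, P4=3, P5=6) → (P0=3, P1=1, P2=1, P3=2, P4=3, P5=8)
step 5: fire β:  (P0=3, P1=1, P2=1, P3=2, P4=3, P5=8) → (P0=2, P1=1, P2=2, P3=2, P4=3, P5=10)
step 6: fire α:  (P0=2, P1=1, P2=2, P3=2, P4=3, P5=10) → (P0=1, P1=1, P2=1, P3=2, P4=4, P5=12)
step 7: fire α:  (P0=1, P1=1, P2=1, P3=2, P4=4, P5=12) → (P0=0, P1=1, P2=0, P3=2, P4=5, P5=14)

(P0=0, P1=1, P2=0, P3=2, P4=5, P5=14)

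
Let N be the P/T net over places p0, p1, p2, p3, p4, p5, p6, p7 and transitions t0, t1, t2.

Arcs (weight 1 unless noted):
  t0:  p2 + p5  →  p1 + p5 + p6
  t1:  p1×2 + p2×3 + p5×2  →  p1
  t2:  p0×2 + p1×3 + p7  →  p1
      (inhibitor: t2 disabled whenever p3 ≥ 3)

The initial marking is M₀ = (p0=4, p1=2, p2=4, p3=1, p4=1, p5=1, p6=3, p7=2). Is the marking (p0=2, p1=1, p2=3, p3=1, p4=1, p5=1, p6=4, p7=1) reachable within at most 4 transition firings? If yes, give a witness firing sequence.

YES — reachable via ⟨t0, t2⟩ (2 firings)

step 1: fire t0:  (p0=4, p1=2, p2=4, p3=1, p4=1, p5=1, p6=3, p7=2) → (p0=4, p1=3, p2=3, p3=1, p4=1, p5=1, p6=4, p7=2)
step 2: fire t2:  (p0=4, p1=3, p2=3, p3=1, p4=1, p5=1, p6=4, p7=2) → (p0=2, p1=1, p2=3, p3=1, p4=1, p5=1, p6=4, p7=1)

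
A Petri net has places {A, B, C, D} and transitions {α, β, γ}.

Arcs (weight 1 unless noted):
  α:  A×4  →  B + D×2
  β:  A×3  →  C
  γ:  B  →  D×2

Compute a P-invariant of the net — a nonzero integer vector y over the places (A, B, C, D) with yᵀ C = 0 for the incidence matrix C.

y = (A:1, B:2, C:3, D:1)

Incidence matrix C (rows=places, cols=transitions):
        α    β    γ
    A  -4   -3    0
    B   1    0   -1
    C   0    1    0
    D   2    0    2

Candidate y = [1, 2, 3, 1]; check y·C column-wise:
  col α: 1·-4 + 2·1 + 3·0 + 1·2 = 0
  col β: 1·-3 + 2·0 + 3·1 + 1·0 = 0
  col γ: 1·0 + 2·-1 + 3·0 + 1·2 = 0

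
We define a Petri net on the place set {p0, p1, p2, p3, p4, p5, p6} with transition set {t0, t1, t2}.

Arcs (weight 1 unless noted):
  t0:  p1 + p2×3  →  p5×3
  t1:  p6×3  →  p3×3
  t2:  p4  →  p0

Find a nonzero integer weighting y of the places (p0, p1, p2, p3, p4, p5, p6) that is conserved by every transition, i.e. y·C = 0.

y = (p0:0, p1:3, p2:-1, p3:0, p4:0, p5:0, p6:0)

Incidence matrix C (rows=places, cols=transitions):
       t0   t1   t2
   p0   0    0    1
   p1  -1    0    0
   p2  -3    0    0
   p3   0    3    0
   p4   0    0   -1
   p5   3    0    0
   p6   0   -3    0

Candidate y = [0, 3, -1, 0, 0, 0, 0]; check y·C column-wise:
  col t0: 3·-1 + -1·-3 + 0·3 = 0
  col t1: 3·0 + -1·0 + 0·3 + 0·-3 = 0
  col t2: 0·1 + 3·0 + -1·0 + 0·-1 = 0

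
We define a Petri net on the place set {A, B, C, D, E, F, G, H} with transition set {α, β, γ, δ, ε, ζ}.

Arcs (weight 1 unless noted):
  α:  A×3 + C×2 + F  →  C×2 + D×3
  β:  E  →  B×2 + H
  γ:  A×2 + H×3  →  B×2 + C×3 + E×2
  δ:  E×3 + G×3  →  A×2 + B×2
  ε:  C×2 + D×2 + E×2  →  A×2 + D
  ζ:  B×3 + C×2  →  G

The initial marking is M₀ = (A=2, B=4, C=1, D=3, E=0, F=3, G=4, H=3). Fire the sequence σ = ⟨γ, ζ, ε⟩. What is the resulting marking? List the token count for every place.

(A=2, B=3, C=0, D=2, E=0, F=3, G=5, H=0)

step 1: fire γ:  (A=2, B=4, C=1, D=3, E=0, F=3, G=4, H=3) → (A=0, B=6, C=4, D=3, E=2, F=3, G=4, H=0)
step 2: fire ζ:  (A=0, B=6, C=4, D=3, E=2, F=3, G=4, H=0) → (A=0, B=3, C=2, D=3, E=2, F=3, G=5, H=0)
step 3: fire ε:  (A=0, B=3, C=2, D=3, E=2, F=3, G=5, H=0) → (A=2, B=3, C=0, D=2, E=0, F=3, G=5, H=0)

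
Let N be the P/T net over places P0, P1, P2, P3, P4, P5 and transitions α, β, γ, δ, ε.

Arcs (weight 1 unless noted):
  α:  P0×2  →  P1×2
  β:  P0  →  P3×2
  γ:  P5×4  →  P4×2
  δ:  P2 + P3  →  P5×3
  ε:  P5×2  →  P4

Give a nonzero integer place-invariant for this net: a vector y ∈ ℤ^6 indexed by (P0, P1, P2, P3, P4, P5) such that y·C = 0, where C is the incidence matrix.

Incidence matrix C (rows=places, cols=transitions):
        α    β    γ    δ    ε
   P0  -2   -1    0    0    0
   P1   2    0    0    0    0
   P2   0    0    0   -1    0
   P3   0    2    0   -1    0
   P4   0    0    2    0    1
   P5   0    0   -4    3   -2

Candidate y = [2, 2, -1, 1, 0, 0]; check y·C column-wise:
  col α: 2·-2 + 2·2 + -1·0 + 1·0 = 0
  col β: 2·-1 + 2·0 + -1·0 + 1·2 = 0
  col γ: 2·0 + 2·0 + -1·0 + 1·0 + 0·2 + 0·-4 = 0
  col δ: 2·0 + 2·0 + -1·-1 + 1·-1 + 0·3 = 0
  col ε: 2·0 + 2·0 + -1·0 + 1·0 + 0·1 + 0·-2 = 0

y = (P0:2, P1:2, P2:-1, P3:1, P4:0, P5:0)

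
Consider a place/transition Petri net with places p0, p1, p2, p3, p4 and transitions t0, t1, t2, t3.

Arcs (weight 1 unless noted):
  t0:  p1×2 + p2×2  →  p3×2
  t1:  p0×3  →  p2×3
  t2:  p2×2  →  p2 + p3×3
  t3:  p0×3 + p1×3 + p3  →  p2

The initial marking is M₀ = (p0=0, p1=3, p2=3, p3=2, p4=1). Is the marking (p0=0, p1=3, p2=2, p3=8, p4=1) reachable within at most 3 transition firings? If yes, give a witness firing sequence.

NO — not reachable within 3 firings

depth 0: 1 marking
depth 1: 3 markings reached so far
depth 2: 5 markings reached so far
depth 3: 5 markings reached so far
(frontier empty at depth 3; search complete)
target is not among the 5 markings reachable within 3 steps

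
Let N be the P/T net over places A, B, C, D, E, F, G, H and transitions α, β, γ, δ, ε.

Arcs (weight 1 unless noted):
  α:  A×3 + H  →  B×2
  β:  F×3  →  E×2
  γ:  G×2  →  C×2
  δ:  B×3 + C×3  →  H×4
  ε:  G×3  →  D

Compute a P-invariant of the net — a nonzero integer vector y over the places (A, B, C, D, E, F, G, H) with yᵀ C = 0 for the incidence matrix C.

Incidence matrix C (rows=places, cols=transitions):
        α    β    γ    δ    ε
    A  -3    0    0    0    0
    B   2    0    0   -3    0
    C   0    0    2   -3    0
    D   0    0    0    0    1
    E   0    2    0    0    0
    F   0   -3    0    0    0
    G   0    0   -2    0   -3
    H  -1    0    0    4    0

Candidate y = [0, 0, 0, 0, 3, 2, 0, 0]; check y·C column-wise:
  col α: 0·-3 + 0·2 + 3·0 + 2·0 + 0·-1 = 0
  col β: 3·2 + 2·-3 = 0
  col γ: 0·2 + 3·0 + 2·0 + 0·-2 = 0
  col δ: 0·-3 + 0·-3 + 3·0 + 2·0 + 0·4 = 0
  col ε: 0·1 + 3·0 + 2·0 + 0·-3 = 0

y = (A:0, B:0, C:0, D:0, E:3, F:2, G:0, H:0)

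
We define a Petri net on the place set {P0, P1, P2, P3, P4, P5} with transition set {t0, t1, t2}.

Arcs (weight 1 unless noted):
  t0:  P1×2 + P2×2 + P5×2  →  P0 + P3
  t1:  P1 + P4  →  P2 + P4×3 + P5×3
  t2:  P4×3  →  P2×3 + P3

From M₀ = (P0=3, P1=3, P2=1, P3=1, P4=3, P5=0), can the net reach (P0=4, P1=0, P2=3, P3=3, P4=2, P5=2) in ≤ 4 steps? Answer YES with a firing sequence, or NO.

depth 0: 1 marking
depth 1: 3 markings reached so far
depth 2: 6 markings reached so far
depth 3: 9 markings reached so far
depth 4: 11 markings reached so far
target is not among the 11 markings reachable within 4 steps

NO — not reachable within 4 firings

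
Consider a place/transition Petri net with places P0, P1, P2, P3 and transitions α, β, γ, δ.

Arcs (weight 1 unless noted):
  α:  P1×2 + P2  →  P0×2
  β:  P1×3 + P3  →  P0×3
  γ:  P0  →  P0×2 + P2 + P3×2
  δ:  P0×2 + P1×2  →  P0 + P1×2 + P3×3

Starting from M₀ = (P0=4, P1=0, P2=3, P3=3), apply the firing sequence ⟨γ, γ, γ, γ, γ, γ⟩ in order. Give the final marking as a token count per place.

(P0=10, P1=0, P2=9, P3=15)

step 1: fire γ:  (P0=4, P1=0, P2=3, P3=3) → (P0=5, P1=0, P2=4, P3=5)
step 2: fire γ:  (P0=5, P1=0, P2=4, P3=5) → (P0=6, P1=0, P2=5, P3=7)
step 3: fire γ:  (P0=6, P1=0, P2=5, P3=7) → (P0=7, P1=0, P2=6, P3=9)
step 4: fire γ:  (P0=7, P1=0, P2=6, P3=9) → (P0=8, P1=0, P2=7, P3=11)
step 5: fire γ:  (P0=8, P1=0, P2=7, P3=11) → (P0=9, P1=0, P2=8, P3=13)
step 6: fire γ:  (P0=9, P1=0, P2=8, P3=13) → (P0=10, P1=0, P2=9, P3=15)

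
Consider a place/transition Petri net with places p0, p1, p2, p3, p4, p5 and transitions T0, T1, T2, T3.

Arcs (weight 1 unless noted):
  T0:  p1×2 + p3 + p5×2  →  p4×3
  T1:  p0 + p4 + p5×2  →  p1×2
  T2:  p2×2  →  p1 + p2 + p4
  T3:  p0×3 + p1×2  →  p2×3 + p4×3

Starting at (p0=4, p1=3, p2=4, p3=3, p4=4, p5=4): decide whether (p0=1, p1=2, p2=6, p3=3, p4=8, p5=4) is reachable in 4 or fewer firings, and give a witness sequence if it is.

step 1: fire T2:  (p0=4, p1=3, p2=4, p3=3, p4=4, p5=4) → (p0=4, p1=4, p2=3, p3=3, p4=5, p5=4)
step 2: fire T3:  (p0=4, p1=4, p2=3, p3=3, p4=5, p5=4) → (p0=1, p1=2, p2=6, p3=3, p4=8, p5=4)

YES — reachable via ⟨T2, T3⟩ (2 firings)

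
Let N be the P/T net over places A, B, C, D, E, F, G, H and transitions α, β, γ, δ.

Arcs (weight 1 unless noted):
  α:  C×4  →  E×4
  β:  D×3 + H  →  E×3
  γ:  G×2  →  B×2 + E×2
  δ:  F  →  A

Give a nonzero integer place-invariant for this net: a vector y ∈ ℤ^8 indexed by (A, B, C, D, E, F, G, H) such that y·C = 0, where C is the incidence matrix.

Incidence matrix C (rows=places, cols=transitions):
        α    β    γ    δ
    A   0    0    0    1
    B   0    0    2    0
    C  -4    0    0    0
    D   0   -3    0    0
    E   4    3    2    0
    F   0    0    0   -1
    G   0    0   -2    0
    H   0   -1    0    0

Candidate y = [0, 1, -1, -1, -1, 0, 0, 0]; check y·C column-wise:
  col α: 1·0 + -1·-4 + -1·0 + -1·4 = 0
  col β: 1·0 + -1·0 + -1·-3 + -1·3 + 0·-1 = 0
  col γ: 1·2 + -1·0 + -1·0 + -1·2 + 0·-2 = 0
  col δ: 0·1 + 1·0 + -1·0 + -1·0 + -1·0 + 0·-1 = 0

y = (A:0, B:1, C:-1, D:-1, E:-1, F:0, G:0, H:0)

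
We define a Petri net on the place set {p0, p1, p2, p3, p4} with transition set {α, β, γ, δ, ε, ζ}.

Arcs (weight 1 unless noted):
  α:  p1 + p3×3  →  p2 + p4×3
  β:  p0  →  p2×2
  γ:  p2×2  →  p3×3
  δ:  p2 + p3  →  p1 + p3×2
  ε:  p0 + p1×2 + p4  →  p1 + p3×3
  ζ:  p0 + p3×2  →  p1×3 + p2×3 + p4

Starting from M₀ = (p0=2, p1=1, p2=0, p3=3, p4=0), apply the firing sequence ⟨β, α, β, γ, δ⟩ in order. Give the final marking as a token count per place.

(p0=0, p1=1, p2=2, p3=4, p4=3)

step 1: fire β:  (p0=2, p1=1, p2=0, p3=3, p4=0) → (p0=1, p1=1, p2=2, p3=3, p4=0)
step 2: fire α:  (p0=1, p1=1, p2=2, p3=3, p4=0) → (p0=1, p1=0, p2=3, p3=0, p4=3)
step 3: fire β:  (p0=1, p1=0, p2=3, p3=0, p4=3) → (p0=0, p1=0, p2=5, p3=0, p4=3)
step 4: fire γ:  (p0=0, p1=0, p2=5, p3=0, p4=3) → (p0=0, p1=0, p2=3, p3=3, p4=3)
step 5: fire δ:  (p0=0, p1=0, p2=3, p3=3, p4=3) → (p0=0, p1=1, p2=2, p3=4, p4=3)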